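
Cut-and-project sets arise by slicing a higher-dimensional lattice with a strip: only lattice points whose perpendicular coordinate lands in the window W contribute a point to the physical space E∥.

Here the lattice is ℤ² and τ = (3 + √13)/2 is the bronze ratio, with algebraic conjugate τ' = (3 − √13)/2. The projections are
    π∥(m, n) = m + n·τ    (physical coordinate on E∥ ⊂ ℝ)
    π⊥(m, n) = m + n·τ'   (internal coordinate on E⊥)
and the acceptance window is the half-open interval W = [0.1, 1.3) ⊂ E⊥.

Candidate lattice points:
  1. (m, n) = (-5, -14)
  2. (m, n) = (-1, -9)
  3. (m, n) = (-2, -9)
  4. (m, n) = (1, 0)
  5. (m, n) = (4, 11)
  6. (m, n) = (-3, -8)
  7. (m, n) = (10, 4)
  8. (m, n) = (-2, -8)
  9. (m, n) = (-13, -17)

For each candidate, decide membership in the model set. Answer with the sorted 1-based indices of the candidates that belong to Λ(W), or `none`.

Compute τ' = (3−√13)/2 = -0.30278, so π⊥(m,n) = m -0.30278·n.
candidate 1: (m,n)=(-5,-14) → π∥ = -5-14·τ ≈ -51.23886, π⊥ = -5-14·τ' ≈ -0.76114 ∉ [0.1, 1.3) ⇒ out
candidate 2: (m,n)=(-1,-9) → π∥ = -1-9·τ ≈ -30.72498, π⊥ = -1-9·τ' ≈ 1.72498 ∉ [0.1, 1.3) ⇒ out
candidate 3: (m,n)=(-2,-9) → π∥ = -2-9·τ ≈ -31.72498, π⊥ = -2-9·τ' ≈ 0.72498 ∈ [0.1, 1.3) ⇒ IN Λ
candidate 4: (m,n)=(1,0) → π∥ = 1+0·τ ≈ 1.00000, π⊥ = 1+0·τ' ≈ 1.00000 ∈ [0.1, 1.3) ⇒ IN Λ
candidate 5: (m,n)=(4,11) → π∥ = 4+11·τ ≈ 40.33053, π⊥ = 4+11·τ' ≈ 0.66947 ∈ [0.1, 1.3) ⇒ IN Λ
candidate 6: (m,n)=(-3,-8) → π∥ = -3-8·τ ≈ -29.42221, π⊥ = -3-8·τ' ≈ -0.57779 ∉ [0.1, 1.3) ⇒ out
candidate 7: (m,n)=(10,4) → π∥ = 10+4·τ ≈ 23.21110, π⊥ = 10+4·τ' ≈ 8.78890 ∉ [0.1, 1.3) ⇒ out
candidate 8: (m,n)=(-2,-8) → π∥ = -2-8·τ ≈ -28.42221, π⊥ = -2-8·τ' ≈ 0.42221 ∈ [0.1, 1.3) ⇒ IN Λ
candidate 9: (m,n)=(-13,-17) → π∥ = -13-17·τ ≈ -69.14719, π⊥ = -13-17·τ' ≈ -7.85281 ∉ [0.1, 1.3) ⇒ out

3, 4, 5, 8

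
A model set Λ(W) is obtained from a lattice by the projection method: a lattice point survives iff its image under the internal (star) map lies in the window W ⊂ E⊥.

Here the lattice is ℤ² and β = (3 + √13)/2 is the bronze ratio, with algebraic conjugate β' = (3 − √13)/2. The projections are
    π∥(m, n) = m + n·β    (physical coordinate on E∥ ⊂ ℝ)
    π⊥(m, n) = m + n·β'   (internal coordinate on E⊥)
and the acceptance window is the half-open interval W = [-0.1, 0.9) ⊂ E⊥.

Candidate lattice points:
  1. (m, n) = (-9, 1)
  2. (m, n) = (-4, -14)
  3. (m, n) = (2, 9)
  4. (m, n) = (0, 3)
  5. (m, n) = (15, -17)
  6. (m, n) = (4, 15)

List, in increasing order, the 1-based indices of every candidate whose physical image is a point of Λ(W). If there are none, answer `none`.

2

β' = (3−√13)/2 ≈ -0.30278.
candidate 1: (m,n)=(-9,1) → π∥ = -9+1·β ≈ -5.69722, π⊥ = -9+1·β' ≈ -9.30278 ∉ [-0.1, 0.9) ⇒ out
candidate 2: (m,n)=(-4,-14) → π∥ = -4-14·β ≈ -50.23886, π⊥ = -4-14·β' ≈ 0.23886 ∈ [-0.1, 0.9) ⇒ IN Λ
candidate 3: (m,n)=(2,9) → π∥ = 2+9·β ≈ 31.72498, π⊥ = 2+9·β' ≈ -0.72498 ∉ [-0.1, 0.9) ⇒ out
candidate 4: (m,n)=(0,3) → π∥ = 0+3·β ≈ 9.90833, π⊥ = 0+3·β' ≈ -0.90833 ∉ [-0.1, 0.9) ⇒ out
candidate 5: (m,n)=(15,-17) → π∥ = 15-17·β ≈ -41.14719, π⊥ = 15-17·β' ≈ 20.14719 ∉ [-0.1, 0.9) ⇒ out
candidate 6: (m,n)=(4,15) → π∥ = 4+15·β ≈ 53.54163, π⊥ = 4+15·β' ≈ -0.54163 ∉ [-0.1, 0.9) ⇒ out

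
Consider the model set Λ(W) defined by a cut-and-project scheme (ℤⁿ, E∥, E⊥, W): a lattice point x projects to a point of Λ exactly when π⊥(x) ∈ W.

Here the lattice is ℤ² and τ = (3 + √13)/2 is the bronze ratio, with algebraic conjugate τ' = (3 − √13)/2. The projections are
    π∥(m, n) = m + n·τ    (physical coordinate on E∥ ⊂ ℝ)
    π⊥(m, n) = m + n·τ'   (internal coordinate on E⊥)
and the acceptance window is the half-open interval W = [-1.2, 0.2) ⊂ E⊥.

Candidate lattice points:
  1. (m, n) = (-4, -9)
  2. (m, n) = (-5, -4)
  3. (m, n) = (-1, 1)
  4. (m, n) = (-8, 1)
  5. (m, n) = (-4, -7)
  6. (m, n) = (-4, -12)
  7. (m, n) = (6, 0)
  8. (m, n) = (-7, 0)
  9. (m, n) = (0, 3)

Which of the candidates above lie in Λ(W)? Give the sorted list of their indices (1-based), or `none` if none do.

6, 9

Numerically τ ≈ 3.30278 and τ' = −1/τ ≈ -0.30278.
[1] lift (-4,-9): star map gives -1.27502; window check -1.2 ≤ -1.27502 < 0.2 is false → out
[2] lift (-5,-4): star map gives -3.78890; window check -1.2 ≤ -3.78890 < 0.2 is false → out
[3] lift (-1,1): star map gives -1.30278; window check -1.2 ≤ -1.30278 < 0.2 is false → out
[4] lift (-8,1): star map gives -8.30278; window check -1.2 ≤ -8.30278 < 0.2 is false → out
[5] lift (-4,-7): star map gives -1.88057; window check -1.2 ≤ -1.88057 < 0.2 is false → out
[6] lift (-4,-12): star map gives -0.36669; window check -1.2 ≤ -0.36669 < 0.2 is true → IN Λ
[7] lift (6,0): star map gives 6.00000; window check -1.2 ≤ 6.00000 < 0.2 is false → out
[8] lift (-7,0): star map gives -7.00000; window check -1.2 ≤ -7.00000 < 0.2 is false → out
[9] lift (0,3): star map gives -0.90833; window check -1.2 ≤ -0.90833 < 0.2 is true → IN Λ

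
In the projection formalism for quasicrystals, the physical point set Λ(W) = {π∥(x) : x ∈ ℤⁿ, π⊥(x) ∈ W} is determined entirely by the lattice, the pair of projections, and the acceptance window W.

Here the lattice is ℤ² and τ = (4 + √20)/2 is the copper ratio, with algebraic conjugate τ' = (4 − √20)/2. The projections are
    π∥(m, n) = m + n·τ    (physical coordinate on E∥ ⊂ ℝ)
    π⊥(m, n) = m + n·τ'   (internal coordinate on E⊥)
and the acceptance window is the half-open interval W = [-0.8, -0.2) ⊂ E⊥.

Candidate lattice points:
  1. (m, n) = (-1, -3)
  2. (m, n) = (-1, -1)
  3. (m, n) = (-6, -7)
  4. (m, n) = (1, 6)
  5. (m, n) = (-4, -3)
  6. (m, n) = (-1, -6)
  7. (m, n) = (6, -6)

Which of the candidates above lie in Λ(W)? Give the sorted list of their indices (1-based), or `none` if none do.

Compute τ' = (4−√20)/2 = -0.2361, so π⊥(m,n) = m -0.2361·n.
#1 (-1,-3): internal coord -1 + (-3)·τ' = -0.2918; -0.2918 ∈ [-0.8, -0.2) → IN Λ
#2 (-1,-1): internal coord -1 + (-1)·τ' = -0.7639; -0.7639 ∈ [-0.8, -0.2) → IN Λ
#3 (-6,-7): internal coord -6 + (-7)·τ' = -4.3475; -4.3475 ∉ [-0.8, -0.2) → out
#4 (1,6): internal coord 1 + (6)·τ' = -0.4164; -0.4164 ∈ [-0.8, -0.2) → IN Λ
#5 (-4,-3): internal coord -4 + (-3)·τ' = -3.2918; -3.2918 ∉ [-0.8, -0.2) → out
#6 (-1,-6): internal coord -1 + (-6)·τ' = +0.4164; +0.4164 ∉ [-0.8, -0.2) → out
#7 (6,-6): internal coord 6 + (-6)·τ' = +7.4164; +7.4164 ∉ [-0.8, -0.2) → out

1, 2, 4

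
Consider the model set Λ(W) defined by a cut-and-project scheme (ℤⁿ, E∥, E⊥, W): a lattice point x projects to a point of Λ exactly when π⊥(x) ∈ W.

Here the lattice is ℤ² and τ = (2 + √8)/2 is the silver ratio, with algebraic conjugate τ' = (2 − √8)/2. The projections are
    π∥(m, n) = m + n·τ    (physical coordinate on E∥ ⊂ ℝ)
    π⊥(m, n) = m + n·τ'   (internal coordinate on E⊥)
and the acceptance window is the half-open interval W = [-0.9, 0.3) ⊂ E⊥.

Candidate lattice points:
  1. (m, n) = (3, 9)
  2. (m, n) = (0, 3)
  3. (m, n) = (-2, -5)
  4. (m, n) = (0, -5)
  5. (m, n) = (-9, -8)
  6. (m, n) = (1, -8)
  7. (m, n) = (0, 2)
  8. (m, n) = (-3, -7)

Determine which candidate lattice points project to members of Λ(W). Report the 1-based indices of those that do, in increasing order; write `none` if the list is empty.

τ' = (2−√8)/2 ≈ -0.4142.
[1] lift (3,9): star map gives -0.7279; window check -0.9 ≤ -0.7279 < 0.3 is true → IN Λ
[2] lift (0,3): star map gives -1.2426; window check -0.9 ≤ -1.2426 < 0.3 is false → out
[3] lift (-2,-5): star map gives 0.0711; window check -0.9 ≤ 0.0711 < 0.3 is true → IN Λ
[4] lift (0,-5): star map gives 2.0711; window check -0.9 ≤ 2.0711 < 0.3 is false → out
[5] lift (-9,-8): star map gives -5.6863; window check -0.9 ≤ -5.6863 < 0.3 is false → out
[6] lift (1,-8): star map gives 4.3137; window check -0.9 ≤ 4.3137 < 0.3 is false → out
[7] lift (0,2): star map gives -0.8284; window check -0.9 ≤ -0.8284 < 0.3 is true → IN Λ
[8] lift (-3,-7): star map gives -0.1005; window check -0.9 ≤ -0.1005 < 0.3 is true → IN Λ

1, 3, 7, 8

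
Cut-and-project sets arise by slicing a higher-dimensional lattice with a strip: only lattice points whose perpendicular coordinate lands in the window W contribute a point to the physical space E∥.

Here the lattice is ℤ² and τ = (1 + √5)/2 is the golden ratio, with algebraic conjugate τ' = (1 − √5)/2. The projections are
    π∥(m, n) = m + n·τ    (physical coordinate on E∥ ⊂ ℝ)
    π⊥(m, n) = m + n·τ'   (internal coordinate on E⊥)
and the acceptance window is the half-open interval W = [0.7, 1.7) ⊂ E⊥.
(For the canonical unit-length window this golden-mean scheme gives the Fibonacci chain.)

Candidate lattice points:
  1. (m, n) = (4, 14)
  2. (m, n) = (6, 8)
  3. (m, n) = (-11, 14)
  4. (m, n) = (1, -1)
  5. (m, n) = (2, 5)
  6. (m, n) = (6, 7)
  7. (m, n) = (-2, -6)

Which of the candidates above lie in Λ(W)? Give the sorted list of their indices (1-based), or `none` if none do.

2, 4, 6

Numerically τ ≈ 1.618034 and τ' = −1/τ ≈ -0.618034.
candidate 1: (m,n)=(4,14) → π∥ = 4+14·τ ≈ 26.652476, π⊥ = 4+14·τ' ≈ -4.652476 ∉ [0.7, 1.7) ⇒ out
candidate 2: (m,n)=(6,8) → π∥ = 6+8·τ ≈ 18.944272, π⊥ = 6+8·τ' ≈ 1.055728 ∈ [0.7, 1.7) ⇒ IN Λ
candidate 3: (m,n)=(-11,14) → π∥ = -11+14·τ ≈ 11.652476, π⊥ = -11+14·τ' ≈ -19.652476 ∉ [0.7, 1.7) ⇒ out
candidate 4: (m,n)=(1,-1) → π∥ = 1-1·τ ≈ -0.618034, π⊥ = 1-1·τ' ≈ 1.618034 ∈ [0.7, 1.7) ⇒ IN Λ
candidate 5: (m,n)=(2,5) → π∥ = 2+5·τ ≈ 10.090170, π⊥ = 2+5·τ' ≈ -1.090170 ∉ [0.7, 1.7) ⇒ out
candidate 6: (m,n)=(6,7) → π∥ = 6+7·τ ≈ 17.326238, π⊥ = 6+7·τ' ≈ 1.673762 ∈ [0.7, 1.7) ⇒ IN Λ
candidate 7: (m,n)=(-2,-6) → π∥ = -2-6·τ ≈ -11.708204, π⊥ = -2-6·τ' ≈ 1.708204 ∉ [0.7, 1.7) ⇒ out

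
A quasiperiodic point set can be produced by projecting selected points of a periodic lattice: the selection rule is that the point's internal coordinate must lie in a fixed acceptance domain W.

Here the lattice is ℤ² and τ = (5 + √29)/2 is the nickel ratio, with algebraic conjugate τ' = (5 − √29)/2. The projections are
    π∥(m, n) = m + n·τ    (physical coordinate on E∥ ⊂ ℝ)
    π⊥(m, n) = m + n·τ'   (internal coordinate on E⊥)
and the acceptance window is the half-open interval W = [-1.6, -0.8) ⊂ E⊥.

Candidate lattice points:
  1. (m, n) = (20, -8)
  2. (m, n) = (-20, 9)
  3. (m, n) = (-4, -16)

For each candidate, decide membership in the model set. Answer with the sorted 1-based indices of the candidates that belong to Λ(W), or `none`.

Numerically τ ≈ 5.192582 and τ' = −1/τ ≈ -0.192582.
#1 (20,-8): internal coord 20 + (-8)·τ' = +21.540659; +21.540659 ∉ [-1.6, -0.8) → out
#2 (-20,9): internal coord -20 + (9)·τ' = -21.733242; -21.733242 ∉ [-1.6, -0.8) → out
#3 (-4,-16): internal coord -4 + (-16)·τ' = -0.918682; -0.918682 ∈ [-1.6, -0.8) → IN Λ

3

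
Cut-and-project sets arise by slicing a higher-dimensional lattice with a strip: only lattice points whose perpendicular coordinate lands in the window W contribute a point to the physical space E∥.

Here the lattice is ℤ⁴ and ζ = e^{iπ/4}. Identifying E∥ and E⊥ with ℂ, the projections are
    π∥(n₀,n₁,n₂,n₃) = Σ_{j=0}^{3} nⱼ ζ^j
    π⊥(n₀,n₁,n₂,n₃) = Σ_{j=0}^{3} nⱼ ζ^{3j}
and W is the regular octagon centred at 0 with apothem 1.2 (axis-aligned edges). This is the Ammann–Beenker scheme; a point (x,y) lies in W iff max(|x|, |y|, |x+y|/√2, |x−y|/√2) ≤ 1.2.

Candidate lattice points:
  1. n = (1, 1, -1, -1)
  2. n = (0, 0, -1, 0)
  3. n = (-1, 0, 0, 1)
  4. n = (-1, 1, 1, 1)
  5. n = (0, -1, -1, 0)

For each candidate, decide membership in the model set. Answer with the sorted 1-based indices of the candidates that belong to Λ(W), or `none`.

1, 2, 3, 4, 5

With ζ = e^{iπ/4} the internal vectors are ζ^0,ζ^3,ζ^6,ζ^9.
candidate 1: n = (1, 1, -1, -1) → π⊥ ≈ (-0.414214, +1.000000); max(|x|,|y|,|x±y|/√2) = 1.000000 ≤ 1.2 ⇒ ∈ W
candidate 2: n = (0, 0, -1, 0) → π⊥ ≈ (+0.000000, +1.000000); max(|x|,|y|,|x±y|/√2) = 1.000000 ≤ 1.2 ⇒ ∈ W
candidate 3: n = (-1, 0, 0, 1) → π⊥ ≈ (-0.292893, +0.707107); max(|x|,|y|,|x±y|/√2) = 0.707107 ≤ 1.2 ⇒ ∈ W
candidate 4: n = (-1, 1, 1, 1) → π⊥ ≈ (-1.000000, +0.414214); max(|x|,|y|,|x±y|/√2) = 1.000000 ≤ 1.2 ⇒ ∈ W
candidate 5: n = (0, -1, -1, 0) → π⊥ ≈ (+0.707107, +0.292893); max(|x|,|y|,|x±y|/√2) = 0.707107 ≤ 1.2 ⇒ ∈ W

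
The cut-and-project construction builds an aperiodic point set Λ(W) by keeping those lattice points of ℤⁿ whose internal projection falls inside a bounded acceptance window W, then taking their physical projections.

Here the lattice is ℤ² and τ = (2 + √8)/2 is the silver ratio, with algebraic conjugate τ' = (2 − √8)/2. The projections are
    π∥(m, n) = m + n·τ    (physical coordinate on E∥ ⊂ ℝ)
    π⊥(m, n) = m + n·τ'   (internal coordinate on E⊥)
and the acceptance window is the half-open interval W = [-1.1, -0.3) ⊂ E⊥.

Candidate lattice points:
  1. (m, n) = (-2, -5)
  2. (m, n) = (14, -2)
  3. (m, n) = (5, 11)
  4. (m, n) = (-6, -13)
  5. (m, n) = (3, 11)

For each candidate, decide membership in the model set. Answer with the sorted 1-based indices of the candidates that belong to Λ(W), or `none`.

Compute τ' = (2−√8)/2 = -0.41421, so π⊥(m,n) = m -0.41421·n.
#1 (-2,-5): internal coord -2 + (-5)·τ' = +0.07107; +0.07107 ∉ [-1.1, -0.3) → out
#2 (14,-2): internal coord 14 + (-2)·τ' = +14.82843; +14.82843 ∉ [-1.1, -0.3) → out
#3 (5,11): internal coord 5 + (11)·τ' = +0.44365; +0.44365 ∉ [-1.1, -0.3) → out
#4 (-6,-13): internal coord -6 + (-13)·τ' = -0.61522; -0.61522 ∈ [-1.1, -0.3) → IN Λ
#5 (3,11): internal coord 3 + (11)·τ' = -1.55635; -1.55635 ∉ [-1.1, -0.3) → out

4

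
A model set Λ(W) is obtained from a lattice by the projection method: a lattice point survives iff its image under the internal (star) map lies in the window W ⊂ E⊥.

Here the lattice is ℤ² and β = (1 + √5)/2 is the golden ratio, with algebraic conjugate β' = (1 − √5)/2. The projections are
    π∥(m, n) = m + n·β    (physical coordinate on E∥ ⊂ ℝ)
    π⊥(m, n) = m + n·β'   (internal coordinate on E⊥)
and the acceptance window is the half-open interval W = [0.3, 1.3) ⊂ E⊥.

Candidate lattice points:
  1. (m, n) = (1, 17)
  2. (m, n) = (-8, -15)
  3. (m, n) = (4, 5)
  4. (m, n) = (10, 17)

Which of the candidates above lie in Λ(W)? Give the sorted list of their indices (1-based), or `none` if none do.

2, 3

Numerically β ≈ 1.61803 and β' = −1/β ≈ -0.61803.
candidate 1: (m,n)=(1,17) → π∥ = 1+17·β ≈ 28.50658, π⊥ = 1+17·β' ≈ -9.50658 ∉ [0.3, 1.3) ⇒ out
candidate 2: (m,n)=(-8,-15) → π∥ = -8-15·β ≈ -32.27051, π⊥ = -8-15·β' ≈ 1.27051 ∈ [0.3, 1.3) ⇒ IN Λ
candidate 3: (m,n)=(4,5) → π∥ = 4+5·β ≈ 12.09017, π⊥ = 4+5·β' ≈ 0.90983 ∈ [0.3, 1.3) ⇒ IN Λ
candidate 4: (m,n)=(10,17) → π∥ = 10+17·β ≈ 37.50658, π⊥ = 10+17·β' ≈ -0.50658 ∉ [0.3, 1.3) ⇒ out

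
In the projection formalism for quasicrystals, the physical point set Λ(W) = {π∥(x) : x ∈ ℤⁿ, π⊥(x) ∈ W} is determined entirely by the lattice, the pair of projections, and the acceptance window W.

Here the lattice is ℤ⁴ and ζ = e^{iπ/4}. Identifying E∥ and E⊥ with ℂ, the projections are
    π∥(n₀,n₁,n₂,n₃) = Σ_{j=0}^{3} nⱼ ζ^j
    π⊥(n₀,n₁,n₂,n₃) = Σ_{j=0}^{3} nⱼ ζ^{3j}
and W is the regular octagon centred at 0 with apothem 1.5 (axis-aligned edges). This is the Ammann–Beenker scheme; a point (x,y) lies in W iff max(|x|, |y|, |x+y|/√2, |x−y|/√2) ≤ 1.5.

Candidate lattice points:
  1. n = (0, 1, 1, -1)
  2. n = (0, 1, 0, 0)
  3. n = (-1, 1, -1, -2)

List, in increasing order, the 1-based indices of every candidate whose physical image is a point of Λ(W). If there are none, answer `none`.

2

With ζ = e^{iπ/4} the internal vectors are ζ^0,ζ^3,ζ^6,ζ^9.
#1 (0, 1, 1, -1): internal (-1.414214, -1.000000); octagon support 1.707107 vs apothem 1.5 → ∉ W
#2 (0, 1, 0, 0): internal (-0.707107, 0.707107); octagon support 1.000000 vs apothem 1.5 → ∈ W
#3 (-1, 1, -1, -2): internal (-3.121320, 0.292893); octagon support 3.121320 vs apothem 1.5 → ∉ W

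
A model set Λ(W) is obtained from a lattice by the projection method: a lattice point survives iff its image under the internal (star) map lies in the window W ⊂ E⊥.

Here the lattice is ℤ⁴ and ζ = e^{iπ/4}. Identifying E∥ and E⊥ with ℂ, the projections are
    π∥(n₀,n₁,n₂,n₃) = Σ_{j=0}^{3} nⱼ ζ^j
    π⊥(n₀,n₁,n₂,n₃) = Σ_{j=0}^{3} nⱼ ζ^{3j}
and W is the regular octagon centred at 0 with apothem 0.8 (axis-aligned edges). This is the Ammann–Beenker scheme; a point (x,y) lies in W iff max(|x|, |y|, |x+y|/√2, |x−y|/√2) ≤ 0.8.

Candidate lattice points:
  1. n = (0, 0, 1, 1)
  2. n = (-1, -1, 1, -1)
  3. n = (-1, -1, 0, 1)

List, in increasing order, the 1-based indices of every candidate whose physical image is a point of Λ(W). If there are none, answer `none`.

1, 3

With ζ = e^{iπ/4} the internal vectors are ζ^0,ζ^3,ζ^6,ζ^9.
candidate 1: n = (0, 0, 1, 1) → π⊥ ≈ (+0.70711, -0.29289); max(|x|,|y|,|x±y|/√2) = 0.70711 ≤ 0.8 ⇒ ∈ W
candidate 2: n = (-1, -1, 1, -1) → π⊥ ≈ (-1.00000, -2.41421); max(|x|,|y|,|x±y|/√2) = 2.41421 > 0.8 ⇒ ∉ W
candidate 3: n = (-1, -1, 0, 1) → π⊥ ≈ (+0.41421, +0.00000); max(|x|,|y|,|x±y|/√2) = 0.41421 ≤ 0.8 ⇒ ∈ W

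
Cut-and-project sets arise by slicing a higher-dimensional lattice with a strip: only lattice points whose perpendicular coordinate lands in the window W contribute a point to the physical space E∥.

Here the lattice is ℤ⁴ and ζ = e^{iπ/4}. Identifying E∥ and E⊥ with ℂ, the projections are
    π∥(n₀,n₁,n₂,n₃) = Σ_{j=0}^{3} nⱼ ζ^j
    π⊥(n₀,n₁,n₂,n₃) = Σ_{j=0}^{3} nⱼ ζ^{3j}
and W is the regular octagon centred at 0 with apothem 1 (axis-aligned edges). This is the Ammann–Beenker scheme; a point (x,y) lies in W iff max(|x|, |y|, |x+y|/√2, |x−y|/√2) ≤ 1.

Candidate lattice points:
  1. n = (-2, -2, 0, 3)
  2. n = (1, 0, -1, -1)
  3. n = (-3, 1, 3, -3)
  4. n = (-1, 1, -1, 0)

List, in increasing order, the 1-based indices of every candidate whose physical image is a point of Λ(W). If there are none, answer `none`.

π⊥(n) = n₀ + n₁ζ³ + n₂ζ⁶ + n₃ζ⁹ where ζ = e^{iπ/4}.
#1 (-2, -2, 0, 3): internal (1.53553, 0.70711); octagon support 1.58579 vs apothem 1 → ∉ W
#2 (1, 0, -1, -1): internal (0.29289, 0.29289); octagon support 0.41421 vs apothem 1 → ∈ W
#3 (-3, 1, 3, -3): internal (-5.82843, -4.41421); octagon support 7.24264 vs apothem 1 → ∉ W
#4 (-1, 1, -1, 0): internal (-1.70711, 1.70711); octagon support 2.41421 vs apothem 1 → ∉ W

2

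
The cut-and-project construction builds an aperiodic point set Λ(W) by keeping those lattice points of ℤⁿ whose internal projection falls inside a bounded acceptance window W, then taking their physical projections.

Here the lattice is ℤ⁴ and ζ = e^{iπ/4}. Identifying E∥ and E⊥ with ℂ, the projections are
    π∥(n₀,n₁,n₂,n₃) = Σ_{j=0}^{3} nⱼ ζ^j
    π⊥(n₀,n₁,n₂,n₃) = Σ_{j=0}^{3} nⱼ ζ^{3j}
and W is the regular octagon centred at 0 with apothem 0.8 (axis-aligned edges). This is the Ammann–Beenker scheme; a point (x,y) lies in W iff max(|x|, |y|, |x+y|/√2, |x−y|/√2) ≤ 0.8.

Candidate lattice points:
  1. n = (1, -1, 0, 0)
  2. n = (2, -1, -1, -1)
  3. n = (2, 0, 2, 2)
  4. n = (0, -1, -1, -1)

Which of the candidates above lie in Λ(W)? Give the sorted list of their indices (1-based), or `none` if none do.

Internal map: ζ^{3j} for j=0..3 gives (1,0), (−√2/2,√2/2), (0,−1), (√2/2,√2/2).
candidate 1: n = (1, -1, 0, 0) → π⊥ ≈ (+1.707107, -0.707107); max(|x|,|y|,|x±y|/√2) = 1.707107 > 0.8 ⇒ ∉ W
candidate 2: n = (2, -1, -1, -1) → π⊥ ≈ (+2.000000, -0.414214); max(|x|,|y|,|x±y|/√2) = 2.000000 > 0.8 ⇒ ∉ W
candidate 3: n = (2, 0, 2, 2) → π⊥ ≈ (+3.414214, -0.585786); max(|x|,|y|,|x±y|/√2) = 3.414214 > 0.8 ⇒ ∉ W
candidate 4: n = (0, -1, -1, -1) → π⊥ ≈ (+0.000000, -0.414214); max(|x|,|y|,|x±y|/√2) = 0.414214 ≤ 0.8 ⇒ ∈ W

4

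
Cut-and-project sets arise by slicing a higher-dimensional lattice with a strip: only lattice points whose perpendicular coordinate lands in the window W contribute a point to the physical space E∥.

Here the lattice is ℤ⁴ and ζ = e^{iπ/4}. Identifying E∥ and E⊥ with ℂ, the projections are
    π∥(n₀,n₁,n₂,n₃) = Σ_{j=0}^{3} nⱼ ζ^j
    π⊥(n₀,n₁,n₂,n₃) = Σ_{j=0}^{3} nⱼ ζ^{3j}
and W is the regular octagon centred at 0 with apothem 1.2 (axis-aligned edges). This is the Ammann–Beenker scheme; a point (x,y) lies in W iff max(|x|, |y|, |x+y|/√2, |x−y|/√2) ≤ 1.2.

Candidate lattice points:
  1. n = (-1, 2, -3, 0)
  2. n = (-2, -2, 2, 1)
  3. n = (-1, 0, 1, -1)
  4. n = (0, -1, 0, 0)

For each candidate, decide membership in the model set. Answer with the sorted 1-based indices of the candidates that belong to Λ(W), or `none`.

4

With ζ = e^{iπ/4} the internal vectors are ζ^0,ζ^3,ζ^6,ζ^9.
#1 (-1, 2, -3, 0): internal (-2.41421, 4.41421); octagon support 4.82843 vs apothem 1.2 → ∉ W
#2 (-2, -2, 2, 1): internal (0.12132, -2.70711); octagon support 2.70711 vs apothem 1.2 → ∉ W
#3 (-1, 0, 1, -1): internal (-1.70711, -1.70711); octagon support 2.41421 vs apothem 1.2 → ∉ W
#4 (0, -1, 0, 0): internal (0.70711, -0.70711); octagon support 1.00000 vs apothem 1.2 → ∈ W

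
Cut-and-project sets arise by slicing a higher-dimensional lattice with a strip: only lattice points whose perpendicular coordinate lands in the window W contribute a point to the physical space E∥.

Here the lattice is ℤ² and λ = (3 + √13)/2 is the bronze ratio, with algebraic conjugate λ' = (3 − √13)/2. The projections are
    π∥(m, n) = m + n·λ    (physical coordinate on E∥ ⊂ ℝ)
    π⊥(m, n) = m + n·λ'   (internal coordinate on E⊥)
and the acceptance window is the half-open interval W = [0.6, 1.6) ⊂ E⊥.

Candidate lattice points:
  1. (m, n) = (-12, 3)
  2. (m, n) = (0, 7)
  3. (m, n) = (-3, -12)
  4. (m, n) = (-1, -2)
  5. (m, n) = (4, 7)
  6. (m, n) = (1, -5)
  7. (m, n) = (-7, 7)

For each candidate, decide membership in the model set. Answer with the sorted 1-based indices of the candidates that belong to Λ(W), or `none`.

3

Compute λ' = (3−√13)/2 = -0.30278, so π⊥(m,n) = m -0.30278·n.
[1] lift (-12,3): star map gives -12.90833; window check 0.6 ≤ -12.90833 < 1.6 is false → out
[2] lift (0,7): star map gives -2.11943; window check 0.6 ≤ -2.11943 < 1.6 is false → out
[3] lift (-3,-12): star map gives 0.63331; window check 0.6 ≤ 0.63331 < 1.6 is true → IN Λ
[4] lift (-1,-2): star map gives -0.39445; window check 0.6 ≤ -0.39445 < 1.6 is false → out
[5] lift (4,7): star map gives 1.88057; window check 0.6 ≤ 1.88057 < 1.6 is false → out
[6] lift (1,-5): star map gives 2.51388; window check 0.6 ≤ 2.51388 < 1.6 is false → out
[7] lift (-7,7): star map gives -9.11943; window check 0.6 ≤ -9.11943 < 1.6 is false → out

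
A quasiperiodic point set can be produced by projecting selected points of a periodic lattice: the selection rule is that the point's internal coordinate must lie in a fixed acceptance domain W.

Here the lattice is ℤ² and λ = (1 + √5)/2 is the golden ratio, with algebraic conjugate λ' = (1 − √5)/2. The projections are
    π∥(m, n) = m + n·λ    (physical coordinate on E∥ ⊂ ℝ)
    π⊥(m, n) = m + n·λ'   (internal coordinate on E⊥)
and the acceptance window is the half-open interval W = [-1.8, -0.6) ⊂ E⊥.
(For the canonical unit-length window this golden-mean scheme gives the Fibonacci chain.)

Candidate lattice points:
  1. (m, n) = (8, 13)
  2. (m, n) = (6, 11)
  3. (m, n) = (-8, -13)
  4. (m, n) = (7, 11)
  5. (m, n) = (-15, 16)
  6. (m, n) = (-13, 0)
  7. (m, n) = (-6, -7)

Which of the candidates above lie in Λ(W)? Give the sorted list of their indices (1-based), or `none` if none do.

2, 7

λ' = (1−√5)/2 ≈ -0.618034.
candidate 1: (m,n)=(8,13) → π∥ = 8+13·λ ≈ 29.034442, π⊥ = 8+13·λ' ≈ -0.034442 ∉ [-1.8, -0.6) ⇒ out
candidate 2: (m,n)=(6,11) → π∥ = 6+11·λ ≈ 23.798374, π⊥ = 6+11·λ' ≈ -0.798374 ∈ [-1.8, -0.6) ⇒ IN Λ
candidate 3: (m,n)=(-8,-13) → π∥ = -8-13·λ ≈ -29.034442, π⊥ = -8-13·λ' ≈ 0.034442 ∉ [-1.8, -0.6) ⇒ out
candidate 4: (m,n)=(7,11) → π∥ = 7+11·λ ≈ 24.798374, π⊥ = 7+11·λ' ≈ 0.201626 ∉ [-1.8, -0.6) ⇒ out
candidate 5: (m,n)=(-15,16) → π∥ = -15+16·λ ≈ 10.888544, π⊥ = -15+16·λ' ≈ -24.888544 ∉ [-1.8, -0.6) ⇒ out
candidate 6: (m,n)=(-13,0) → π∥ = -13+0·λ ≈ -13.000000, π⊥ = -13+0·λ' ≈ -13.000000 ∉ [-1.8, -0.6) ⇒ out
candidate 7: (m,n)=(-6,-7) → π∥ = -6-7·λ ≈ -17.326238, π⊥ = -6-7·λ' ≈ -1.673762 ∈ [-1.8, -0.6) ⇒ IN Λ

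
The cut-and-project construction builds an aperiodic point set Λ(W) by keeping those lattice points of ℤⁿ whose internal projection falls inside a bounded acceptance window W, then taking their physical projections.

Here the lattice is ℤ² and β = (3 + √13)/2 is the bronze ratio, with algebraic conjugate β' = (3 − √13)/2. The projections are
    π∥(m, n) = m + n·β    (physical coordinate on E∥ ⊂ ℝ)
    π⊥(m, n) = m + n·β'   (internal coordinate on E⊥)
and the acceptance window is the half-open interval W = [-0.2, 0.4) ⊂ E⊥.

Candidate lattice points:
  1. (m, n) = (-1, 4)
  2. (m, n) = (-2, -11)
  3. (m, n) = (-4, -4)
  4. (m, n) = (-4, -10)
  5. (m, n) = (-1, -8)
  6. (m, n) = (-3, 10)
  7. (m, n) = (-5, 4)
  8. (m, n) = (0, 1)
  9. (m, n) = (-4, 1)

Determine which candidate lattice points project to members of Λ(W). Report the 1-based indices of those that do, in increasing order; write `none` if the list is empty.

β' = (3−√13)/2 ≈ -0.3028.
[1] lift (-1,4): star map gives -2.2111; window check -0.2 ≤ -2.2111 < 0.4 is false → out
[2] lift (-2,-11): star map gives 1.3305; window check -0.2 ≤ 1.3305 < 0.4 is false → out
[3] lift (-4,-4): star map gives -2.7889; window check -0.2 ≤ -2.7889 < 0.4 is false → out
[4] lift (-4,-10): star map gives -0.9722; window check -0.2 ≤ -0.9722 < 0.4 is false → out
[5] lift (-1,-8): star map gives 1.4222; window check -0.2 ≤ 1.4222 < 0.4 is false → out
[6] lift (-3,10): star map gives -6.0278; window check -0.2 ≤ -6.0278 < 0.4 is false → out
[7] lift (-5,4): star map gives -6.2111; window check -0.2 ≤ -6.2111 < 0.4 is false → out
[8] lift (0,1): star map gives -0.3028; window check -0.2 ≤ -0.3028 < 0.4 is false → out
[9] lift (-4,1): star map gives -4.3028; window check -0.2 ≤ -4.3028 < 0.4 is false → out

none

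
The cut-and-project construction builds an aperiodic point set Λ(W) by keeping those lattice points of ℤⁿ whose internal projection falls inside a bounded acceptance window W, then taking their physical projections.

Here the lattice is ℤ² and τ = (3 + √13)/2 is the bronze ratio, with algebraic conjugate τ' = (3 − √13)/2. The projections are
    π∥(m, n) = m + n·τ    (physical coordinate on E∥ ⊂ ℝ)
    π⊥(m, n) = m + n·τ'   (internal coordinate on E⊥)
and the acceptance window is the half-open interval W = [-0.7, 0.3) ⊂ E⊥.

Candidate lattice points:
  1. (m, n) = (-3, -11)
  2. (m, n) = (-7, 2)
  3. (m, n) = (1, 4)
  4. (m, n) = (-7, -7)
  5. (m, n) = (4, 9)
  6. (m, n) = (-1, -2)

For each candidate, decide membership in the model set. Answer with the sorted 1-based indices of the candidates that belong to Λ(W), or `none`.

τ' = (3−√13)/2 ≈ -0.3028.
candidate 1: (m,n)=(-3,-11) → π∥ = -3-11·τ ≈ -39.3305, π⊥ = -3-11·τ' ≈ 0.3305 ∉ [-0.7, 0.3) ⇒ out
candidate 2: (m,n)=(-7,2) → π∥ = -7+2·τ ≈ -0.3944, π⊥ = -7+2·τ' ≈ -7.6056 ∉ [-0.7, 0.3) ⇒ out
candidate 3: (m,n)=(1,4) → π∥ = 1+4·τ ≈ 14.2111, π⊥ = 1+4·τ' ≈ -0.2111 ∈ [-0.7, 0.3) ⇒ IN Λ
candidate 4: (m,n)=(-7,-7) → π∥ = -7-7·τ ≈ -30.1194, π⊥ = -7-7·τ' ≈ -4.8806 ∉ [-0.7, 0.3) ⇒ out
candidate 5: (m,n)=(4,9) → π∥ = 4+9·τ ≈ 33.7250, π⊥ = 4+9·τ' ≈ 1.2750 ∉ [-0.7, 0.3) ⇒ out
candidate 6: (m,n)=(-1,-2) → π∥ = -1-2·τ ≈ -7.6056, π⊥ = -1-2·τ' ≈ -0.3944 ∈ [-0.7, 0.3) ⇒ IN Λ

3, 6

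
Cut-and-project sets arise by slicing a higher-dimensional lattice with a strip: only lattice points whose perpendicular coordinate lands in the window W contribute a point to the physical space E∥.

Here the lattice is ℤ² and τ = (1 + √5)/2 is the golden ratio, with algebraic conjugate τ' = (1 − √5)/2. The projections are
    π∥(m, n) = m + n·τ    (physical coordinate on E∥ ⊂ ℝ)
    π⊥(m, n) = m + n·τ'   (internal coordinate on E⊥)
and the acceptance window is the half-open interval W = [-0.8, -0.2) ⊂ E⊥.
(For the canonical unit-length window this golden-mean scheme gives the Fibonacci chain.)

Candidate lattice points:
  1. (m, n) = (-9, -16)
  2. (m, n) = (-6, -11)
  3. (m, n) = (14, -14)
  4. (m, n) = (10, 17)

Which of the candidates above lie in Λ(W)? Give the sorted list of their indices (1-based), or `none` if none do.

Compute τ' = (1−√5)/2 = -0.61803, so π⊥(m,n) = m -0.61803·n.
candidate 1: (m,n)=(-9,-16) → π∥ = -9-16·τ ≈ -34.88854, π⊥ = -9-16·τ' ≈ 0.88854 ∉ [-0.8, -0.2) ⇒ out
candidate 2: (m,n)=(-6,-11) → π∥ = -6-11·τ ≈ -23.79837, π⊥ = -6-11·τ' ≈ 0.79837 ∉ [-0.8, -0.2) ⇒ out
candidate 3: (m,n)=(14,-14) → π∥ = 14-14·τ ≈ -8.65248, π⊥ = 14-14·τ' ≈ 22.65248 ∉ [-0.8, -0.2) ⇒ out
candidate 4: (m,n)=(10,17) → π∥ = 10+17·τ ≈ 37.50658, π⊥ = 10+17·τ' ≈ -0.50658 ∈ [-0.8, -0.2) ⇒ IN Λ

4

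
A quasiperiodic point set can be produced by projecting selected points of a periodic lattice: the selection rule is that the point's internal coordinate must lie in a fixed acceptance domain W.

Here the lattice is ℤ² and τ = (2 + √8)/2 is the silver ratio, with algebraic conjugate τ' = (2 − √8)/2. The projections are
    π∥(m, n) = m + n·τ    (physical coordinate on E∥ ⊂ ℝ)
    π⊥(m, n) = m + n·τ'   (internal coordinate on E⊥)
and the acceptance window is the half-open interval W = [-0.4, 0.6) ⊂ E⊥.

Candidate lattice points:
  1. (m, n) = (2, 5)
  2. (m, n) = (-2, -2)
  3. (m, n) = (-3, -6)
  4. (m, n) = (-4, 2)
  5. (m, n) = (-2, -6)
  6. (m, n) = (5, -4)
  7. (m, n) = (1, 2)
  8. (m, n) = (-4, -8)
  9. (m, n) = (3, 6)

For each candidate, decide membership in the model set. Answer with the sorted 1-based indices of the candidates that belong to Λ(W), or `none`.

Numerically τ ≈ 2.414214 and τ' = −1/τ ≈ -0.414214.
#1 (2,5): internal coord 2 + (5)·τ' = -0.071068; -0.071068 ∈ [-0.4, 0.6) → IN Λ
#2 (-2,-2): internal coord -2 + (-2)·τ' = -1.171573; -1.171573 ∉ [-0.4, 0.6) → out
#3 (-3,-6): internal coord -3 + (-6)·τ' = -0.514719; -0.514719 ∉ [-0.4, 0.6) → out
#4 (-4,2): internal coord -4 + (2)·τ' = -4.828427; -4.828427 ∉ [-0.4, 0.6) → out
#5 (-2,-6): internal coord -2 + (-6)·τ' = +0.485281; +0.485281 ∈ [-0.4, 0.6) → IN Λ
#6 (5,-4): internal coord 5 + (-4)·τ' = +6.656854; +6.656854 ∉ [-0.4, 0.6) → out
#7 (1,2): internal coord 1 + (2)·τ' = +0.171573; +0.171573 ∈ [-0.4, 0.6) → IN Λ
#8 (-4,-8): internal coord -4 + (-8)·τ' = -0.686292; -0.686292 ∉ [-0.4, 0.6) → out
#9 (3,6): internal coord 3 + (6)·τ' = +0.514719; +0.514719 ∈ [-0.4, 0.6) → IN Λ

1, 5, 7, 9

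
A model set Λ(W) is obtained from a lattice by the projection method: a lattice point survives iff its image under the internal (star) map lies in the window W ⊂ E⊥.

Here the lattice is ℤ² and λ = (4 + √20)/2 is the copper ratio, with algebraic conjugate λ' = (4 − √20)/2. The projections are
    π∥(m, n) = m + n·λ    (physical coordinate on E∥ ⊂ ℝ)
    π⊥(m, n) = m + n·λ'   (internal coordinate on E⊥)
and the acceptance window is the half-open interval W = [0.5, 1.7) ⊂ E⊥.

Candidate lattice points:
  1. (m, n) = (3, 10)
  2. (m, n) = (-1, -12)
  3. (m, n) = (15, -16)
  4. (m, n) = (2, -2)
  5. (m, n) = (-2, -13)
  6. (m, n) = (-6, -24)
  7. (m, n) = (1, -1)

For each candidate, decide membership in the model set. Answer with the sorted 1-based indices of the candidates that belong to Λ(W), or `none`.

1, 5, 7

λ' = (4−√20)/2 ≈ -0.23607.
[1] lift (3,10): star map gives 0.63932; window check 0.5 ≤ 0.63932 < 1.7 is true → IN Λ
[2] lift (-1,-12): star map gives 1.83282; window check 0.5 ≤ 1.83282 < 1.7 is false → out
[3] lift (15,-16): star map gives 18.77709; window check 0.5 ≤ 18.77709 < 1.7 is false → out
[4] lift (2,-2): star map gives 2.47214; window check 0.5 ≤ 2.47214 < 1.7 is false → out
[5] lift (-2,-13): star map gives 1.06888; window check 0.5 ≤ 1.06888 < 1.7 is true → IN Λ
[6] lift (-6,-24): star map gives -0.33437; window check 0.5 ≤ -0.33437 < 1.7 is false → out
[7] lift (1,-1): star map gives 1.23607; window check 0.5 ≤ 1.23607 < 1.7 is true → IN Λ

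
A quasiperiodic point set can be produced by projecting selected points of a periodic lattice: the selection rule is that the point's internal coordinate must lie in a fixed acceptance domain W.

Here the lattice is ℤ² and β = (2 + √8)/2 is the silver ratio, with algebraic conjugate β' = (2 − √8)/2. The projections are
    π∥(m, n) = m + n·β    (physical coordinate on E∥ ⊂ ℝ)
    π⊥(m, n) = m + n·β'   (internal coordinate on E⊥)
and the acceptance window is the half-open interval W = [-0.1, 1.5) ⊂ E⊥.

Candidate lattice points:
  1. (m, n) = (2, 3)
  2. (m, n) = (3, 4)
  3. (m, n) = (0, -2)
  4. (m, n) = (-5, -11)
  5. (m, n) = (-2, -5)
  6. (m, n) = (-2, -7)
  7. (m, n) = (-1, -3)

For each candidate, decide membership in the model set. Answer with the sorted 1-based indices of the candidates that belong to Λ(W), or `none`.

1, 2, 3, 5, 6, 7

β' = (2−√8)/2 ≈ -0.4142.
#1 (2,3): internal coord 2 + (3)·β' = +0.7574; +0.7574 ∈ [-0.1, 1.5) → IN Λ
#2 (3,4): internal coord 3 + (4)·β' = +1.3431; +1.3431 ∈ [-0.1, 1.5) → IN Λ
#3 (0,-2): internal coord 0 + (-2)·β' = +0.8284; +0.8284 ∈ [-0.1, 1.5) → IN Λ
#4 (-5,-11): internal coord -5 + (-11)·β' = -0.4437; -0.4437 ∉ [-0.1, 1.5) → out
#5 (-2,-5): internal coord -2 + (-5)·β' = +0.0711; +0.0711 ∈ [-0.1, 1.5) → IN Λ
#6 (-2,-7): internal coord -2 + (-7)·β' = +0.8995; +0.8995 ∈ [-0.1, 1.5) → IN Λ
#7 (-1,-3): internal coord -1 + (-3)·β' = +0.2426; +0.2426 ∈ [-0.1, 1.5) → IN Λ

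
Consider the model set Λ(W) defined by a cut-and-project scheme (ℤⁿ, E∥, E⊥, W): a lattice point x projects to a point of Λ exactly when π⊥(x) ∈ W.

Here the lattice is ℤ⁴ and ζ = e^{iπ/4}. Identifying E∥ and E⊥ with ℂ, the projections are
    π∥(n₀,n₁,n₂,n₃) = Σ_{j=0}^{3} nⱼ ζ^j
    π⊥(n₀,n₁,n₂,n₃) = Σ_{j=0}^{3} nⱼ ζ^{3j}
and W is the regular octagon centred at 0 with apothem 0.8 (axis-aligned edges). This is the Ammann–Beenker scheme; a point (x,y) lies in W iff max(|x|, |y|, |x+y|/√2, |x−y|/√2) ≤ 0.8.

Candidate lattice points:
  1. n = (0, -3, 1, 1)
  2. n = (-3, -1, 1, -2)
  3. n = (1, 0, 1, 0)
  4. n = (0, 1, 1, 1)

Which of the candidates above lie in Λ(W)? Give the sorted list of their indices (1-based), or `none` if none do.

4

Internal map: ζ^{3j} for j=0..3 gives (1,0), (−√2/2,√2/2), (0,−1), (√2/2,√2/2).
candidate 1: n = (0, -3, 1, 1) → π⊥ ≈ (+2.82843, -2.41421); max(|x|,|y|,|x±y|/√2) = 3.70711 > 0.8 ⇒ ∉ W
candidate 2: n = (-3, -1, 1, -2) → π⊥ ≈ (-3.70711, -3.12132); max(|x|,|y|,|x±y|/√2) = 4.82843 > 0.8 ⇒ ∉ W
candidate 3: n = (1, 0, 1, 0) → π⊥ ≈ (+1.00000, -1.00000); max(|x|,|y|,|x±y|/√2) = 1.41421 > 0.8 ⇒ ∉ W
candidate 4: n = (0, 1, 1, 1) → π⊥ ≈ (+0.00000, +0.41421); max(|x|,|y|,|x±y|/√2) = 0.41421 ≤ 0.8 ⇒ ∈ W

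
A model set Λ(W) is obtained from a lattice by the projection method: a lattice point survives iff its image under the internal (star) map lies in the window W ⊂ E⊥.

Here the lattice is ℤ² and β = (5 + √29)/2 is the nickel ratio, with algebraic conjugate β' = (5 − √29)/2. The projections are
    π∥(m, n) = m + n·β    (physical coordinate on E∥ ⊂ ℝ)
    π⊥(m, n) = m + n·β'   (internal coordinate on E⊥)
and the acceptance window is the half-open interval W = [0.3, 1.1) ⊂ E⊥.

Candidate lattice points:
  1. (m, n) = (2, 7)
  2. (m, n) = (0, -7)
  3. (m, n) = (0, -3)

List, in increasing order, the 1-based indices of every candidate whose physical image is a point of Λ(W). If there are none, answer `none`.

Compute β' = (5−√29)/2 = -0.19258, so π⊥(m,n) = m -0.19258·n.
candidate 1: (m,n)=(2,7) → π∥ = 2+7·β ≈ 38.34808, π⊥ = 2+7·β' ≈ 0.65192 ∈ [0.3, 1.1) ⇒ IN Λ
candidate 2: (m,n)=(0,-7) → π∥ = 0-7·β ≈ -36.34808, π⊥ = 0-7·β' ≈ 1.34808 ∉ [0.3, 1.1) ⇒ out
candidate 3: (m,n)=(0,-3) → π∥ = 0-3·β ≈ -15.57775, π⊥ = 0-3·β' ≈ 0.57775 ∈ [0.3, 1.1) ⇒ IN Λ

1, 3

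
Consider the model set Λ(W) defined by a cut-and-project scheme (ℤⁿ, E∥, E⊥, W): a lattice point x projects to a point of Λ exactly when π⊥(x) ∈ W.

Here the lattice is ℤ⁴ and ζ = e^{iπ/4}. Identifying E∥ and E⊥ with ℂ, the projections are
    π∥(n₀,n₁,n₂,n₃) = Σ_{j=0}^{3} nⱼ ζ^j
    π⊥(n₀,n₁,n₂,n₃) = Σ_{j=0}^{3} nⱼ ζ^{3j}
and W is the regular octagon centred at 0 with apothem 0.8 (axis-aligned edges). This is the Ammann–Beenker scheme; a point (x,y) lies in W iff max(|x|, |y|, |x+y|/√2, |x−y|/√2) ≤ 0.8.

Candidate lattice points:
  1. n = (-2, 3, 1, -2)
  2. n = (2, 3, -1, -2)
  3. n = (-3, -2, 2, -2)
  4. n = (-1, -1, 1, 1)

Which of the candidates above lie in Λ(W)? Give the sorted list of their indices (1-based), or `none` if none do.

With ζ = e^{iπ/4} the internal vectors are ζ^0,ζ^3,ζ^6,ζ^9.
candidate 1: n = (-2, 3, 1, -2) → π⊥ ≈ (-5.535534, -0.292893); max(|x|,|y|,|x±y|/√2) = 5.535534 > 0.8 ⇒ ∉ W
candidate 2: n = (2, 3, -1, -2) → π⊥ ≈ (-1.535534, +1.707107); max(|x|,|y|,|x±y|/√2) = 2.292893 > 0.8 ⇒ ∉ W
candidate 3: n = (-3, -2, 2, -2) → π⊥ ≈ (-3.000000, -4.828427); max(|x|,|y|,|x±y|/√2) = 5.535534 > 0.8 ⇒ ∉ W
candidate 4: n = (-1, -1, 1, 1) → π⊥ ≈ (+0.414214, -1.000000); max(|x|,|y|,|x±y|/√2) = 1.000000 > 0.8 ⇒ ∉ W

none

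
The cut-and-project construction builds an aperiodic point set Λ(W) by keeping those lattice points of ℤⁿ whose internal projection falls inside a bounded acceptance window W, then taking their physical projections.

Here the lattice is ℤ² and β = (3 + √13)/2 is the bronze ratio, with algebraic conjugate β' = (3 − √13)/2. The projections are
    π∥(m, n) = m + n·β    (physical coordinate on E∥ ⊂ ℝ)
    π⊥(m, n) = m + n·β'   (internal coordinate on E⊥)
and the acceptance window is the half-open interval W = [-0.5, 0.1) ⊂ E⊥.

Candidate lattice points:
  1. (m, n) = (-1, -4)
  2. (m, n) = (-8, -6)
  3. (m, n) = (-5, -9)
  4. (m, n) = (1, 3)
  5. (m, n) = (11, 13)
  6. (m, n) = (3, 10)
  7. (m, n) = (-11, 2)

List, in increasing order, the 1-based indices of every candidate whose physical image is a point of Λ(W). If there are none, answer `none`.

4, 6

β' = (3−√13)/2 ≈ -0.302776.
[1] lift (-1,-4): star map gives 0.211103; window check -0.5 ≤ 0.211103 < 0.1 is false → out
[2] lift (-8,-6): star map gives -6.183346; window check -0.5 ≤ -6.183346 < 0.1 is false → out
[3] lift (-5,-9): star map gives -2.275019; window check -0.5 ≤ -2.275019 < 0.1 is false → out
[4] lift (1,3): star map gives 0.091673; window check -0.5 ≤ 0.091673 < 0.1 is true → IN Λ
[5] lift (11,13): star map gives 7.063917; window check -0.5 ≤ 7.063917 < 0.1 is false → out
[6] lift (3,10): star map gives -0.027756; window check -0.5 ≤ -0.027756 < 0.1 is true → IN Λ
[7] lift (-11,2): star map gives -11.605551; window check -0.5 ≤ -11.605551 < 0.1 is false → out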